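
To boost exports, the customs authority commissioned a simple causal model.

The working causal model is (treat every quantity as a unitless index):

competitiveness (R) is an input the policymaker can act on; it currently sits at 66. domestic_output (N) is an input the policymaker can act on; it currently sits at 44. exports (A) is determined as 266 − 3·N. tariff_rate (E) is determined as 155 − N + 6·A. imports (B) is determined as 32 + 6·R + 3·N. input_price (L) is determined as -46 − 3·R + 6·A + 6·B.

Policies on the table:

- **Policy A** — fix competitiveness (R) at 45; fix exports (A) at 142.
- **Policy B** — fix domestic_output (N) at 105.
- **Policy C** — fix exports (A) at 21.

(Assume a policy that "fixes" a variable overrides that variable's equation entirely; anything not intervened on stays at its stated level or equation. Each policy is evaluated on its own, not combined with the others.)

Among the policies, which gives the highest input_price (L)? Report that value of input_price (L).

Policy A (R := 45, A := 142):
  R = 45
  N = 44
  A = 142
  B = 32 + 6·45 + 3·44 = 434
  L = -46 − 3·45 + 6·142 + 6·434 = 3275
Policy B (N := 105):
  R = 66
  N = 105
  A = 266 − 3·105 = -49
  B = 32 + 6·66 + 3·105 = 743
  L = -46 − 3·66 + 6·(-49) + 6·743 = 3920
Policy C (A := 21):
  R = 66
  N = 44
  A = 21
  B = 32 + 6·66 + 3·44 = 560
  L = -46 − 3·66 + 6·21 + 6·560 = 3242
Comparing — Policy A: L=3275, Policy B: L=3920, Policy C: L=3242. Highest is 3920 (Policy B).

3920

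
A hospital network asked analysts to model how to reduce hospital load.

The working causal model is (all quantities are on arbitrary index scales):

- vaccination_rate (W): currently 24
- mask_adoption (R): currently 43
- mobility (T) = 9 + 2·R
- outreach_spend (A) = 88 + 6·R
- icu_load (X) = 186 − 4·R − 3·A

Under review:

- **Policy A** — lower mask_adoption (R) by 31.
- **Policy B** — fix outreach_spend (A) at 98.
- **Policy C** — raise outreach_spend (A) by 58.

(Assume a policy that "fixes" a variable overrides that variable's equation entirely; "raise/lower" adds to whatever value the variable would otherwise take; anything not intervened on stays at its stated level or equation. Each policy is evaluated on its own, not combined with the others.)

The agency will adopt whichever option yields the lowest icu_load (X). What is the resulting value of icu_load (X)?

Policy A (R − 31):
  R = 43 − 31 = 12
  A = 88 + 6·12 = 160
  X = 186 − 4·12 − 3·160 = -342
Policy B (A := 98):
  R = 43
  A = 98
  X = 186 − 4·43 − 3·98 = -280
Policy C (A + 58):
  R = 43
  A = 88 + 6·43 (+58 from intervention) = 404
  X = 186 − 4·43 − 3·404 = -1198
Comparing — Policy A: X=-342, Policy B: X=-280, Policy C: X=-1198. Lowest is -1198 (Policy C).

-1198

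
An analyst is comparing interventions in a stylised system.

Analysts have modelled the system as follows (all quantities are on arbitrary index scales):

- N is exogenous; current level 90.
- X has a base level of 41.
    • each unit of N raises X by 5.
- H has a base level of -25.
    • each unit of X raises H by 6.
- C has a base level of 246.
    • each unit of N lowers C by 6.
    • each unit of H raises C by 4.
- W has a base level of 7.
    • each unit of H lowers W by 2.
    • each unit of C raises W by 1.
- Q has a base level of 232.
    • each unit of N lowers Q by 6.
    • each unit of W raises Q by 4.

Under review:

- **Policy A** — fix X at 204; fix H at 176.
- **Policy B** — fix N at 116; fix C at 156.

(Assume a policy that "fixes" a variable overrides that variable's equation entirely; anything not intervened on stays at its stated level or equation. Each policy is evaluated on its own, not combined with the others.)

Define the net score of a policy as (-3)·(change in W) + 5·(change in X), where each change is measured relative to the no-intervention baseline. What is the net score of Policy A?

Baseline:
  N = 90
  X = 41 + 5·90 = 491
  H = -25 + 6·491 = 2921
  C = 246 − 6·90 + 4·2921 = 11390
  W = 7 − 2·2921 + 11390 = 5555
Policy A (X := 204, H := 176):
  N = 90
  X = 204
  H = 176
  C = 246 − 6·90 + 4·176 = 410
  W = 7 − 2·176 + 410 = 65
ΔW = 65 − 5555 = -5490; ΔX = 204 − 491 = -287
Score = (-3)·(-5490) + 5·(-287) = 15035

15035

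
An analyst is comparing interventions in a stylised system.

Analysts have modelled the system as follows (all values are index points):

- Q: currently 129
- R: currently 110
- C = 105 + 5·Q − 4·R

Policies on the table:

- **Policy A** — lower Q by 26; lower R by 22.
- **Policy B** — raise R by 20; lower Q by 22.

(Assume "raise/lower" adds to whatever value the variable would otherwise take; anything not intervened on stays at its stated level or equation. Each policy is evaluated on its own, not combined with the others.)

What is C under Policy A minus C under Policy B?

Policy A (Q − 26, R − 22):
  Q = 129 − 26 = 103
  R = 110 − 22 = 88
  C = 105 + 5·103 − 4·88 = 268
Policy B (R + 20, Q − 22):
  Q = 129 − 22 = 107
  R = 110 + 20 = 130
  C = 105 + 5·107 − 4·130 = 120
C: 268 − 120 = 148

148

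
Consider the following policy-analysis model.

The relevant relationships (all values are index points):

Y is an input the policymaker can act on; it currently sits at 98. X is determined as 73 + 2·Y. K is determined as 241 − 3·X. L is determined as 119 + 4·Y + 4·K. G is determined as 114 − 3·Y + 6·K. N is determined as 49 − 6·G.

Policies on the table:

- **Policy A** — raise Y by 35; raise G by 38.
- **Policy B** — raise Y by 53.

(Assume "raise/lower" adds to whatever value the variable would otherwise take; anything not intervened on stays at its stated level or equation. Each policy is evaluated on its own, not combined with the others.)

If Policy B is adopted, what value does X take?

Policy B (Y + 53):
  Y = 98 + 53 = 151
  X = 73 + 2·151 = 375

375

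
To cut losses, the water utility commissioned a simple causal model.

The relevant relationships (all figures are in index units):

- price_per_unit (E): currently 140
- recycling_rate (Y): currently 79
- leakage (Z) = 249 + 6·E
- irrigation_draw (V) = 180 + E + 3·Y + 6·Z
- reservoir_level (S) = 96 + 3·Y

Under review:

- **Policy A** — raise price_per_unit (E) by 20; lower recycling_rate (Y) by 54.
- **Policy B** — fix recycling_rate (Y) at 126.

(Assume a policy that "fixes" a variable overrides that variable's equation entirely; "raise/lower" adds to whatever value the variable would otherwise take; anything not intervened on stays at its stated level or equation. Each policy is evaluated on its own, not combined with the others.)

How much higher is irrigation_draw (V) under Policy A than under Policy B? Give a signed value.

Policy A (E + 20, Y − 54):
  E = 140 + 20 = 160
  Y = 79 − 54 = 25
  Z = 249 + 6·160 = 1209
  V = 180 + 160 + 3·25 + 6·1209 = 7669
Policy B (Y := 126):
  E = 140
  Y = 126
  Z = 249 + 6·140 = 1089
  V = 180 + 140 + 3·126 + 6·1089 = 7232
V: 7669 − 7232 = 437

437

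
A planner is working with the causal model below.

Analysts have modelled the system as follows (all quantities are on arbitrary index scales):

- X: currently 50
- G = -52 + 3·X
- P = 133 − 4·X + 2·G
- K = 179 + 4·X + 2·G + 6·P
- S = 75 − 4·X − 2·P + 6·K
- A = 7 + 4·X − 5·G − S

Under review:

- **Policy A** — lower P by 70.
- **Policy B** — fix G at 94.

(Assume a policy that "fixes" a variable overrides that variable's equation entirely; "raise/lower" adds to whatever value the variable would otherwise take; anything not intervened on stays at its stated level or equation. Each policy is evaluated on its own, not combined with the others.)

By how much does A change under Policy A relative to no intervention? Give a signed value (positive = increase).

2380

Baseline:
  X = 50
  G = -52 + 3·50 = 98
  P = 133 − 4·50 + 2·98 = 129
  K = 179 + 4·50 + 2·98 + 6·129 = 1349
  S = 75 − 4·50 − 2·129 + 6·1349 = 7711
  A = 7 + 4·50 − 5·98 − 7711 = -7994
Policy A (P − 70):
  X = 50
  G = -52 + 3·50 = 98
  P = 133 − 4·50 + 2·98 (−70 from intervention) = 59
  K = 179 + 4·50 + 2·98 + 6·59 = 929
  S = 75 − 4·50 − 2·59 + 6·929 = 5331
  A = 7 + 4·50 − 5·98 − 5331 = -5614
Change in A: -5614 − (-7994) = 2380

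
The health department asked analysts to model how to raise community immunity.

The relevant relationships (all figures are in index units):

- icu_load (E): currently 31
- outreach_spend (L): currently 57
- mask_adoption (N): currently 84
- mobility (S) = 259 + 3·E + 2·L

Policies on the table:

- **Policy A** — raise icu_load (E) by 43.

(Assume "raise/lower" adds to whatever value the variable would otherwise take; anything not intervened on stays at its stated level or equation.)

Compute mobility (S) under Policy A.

Policy A (E + 43):
  E = 31 + 43 = 74
  L = 57
  S = 259 + 3·74 + 2·57 = 595

595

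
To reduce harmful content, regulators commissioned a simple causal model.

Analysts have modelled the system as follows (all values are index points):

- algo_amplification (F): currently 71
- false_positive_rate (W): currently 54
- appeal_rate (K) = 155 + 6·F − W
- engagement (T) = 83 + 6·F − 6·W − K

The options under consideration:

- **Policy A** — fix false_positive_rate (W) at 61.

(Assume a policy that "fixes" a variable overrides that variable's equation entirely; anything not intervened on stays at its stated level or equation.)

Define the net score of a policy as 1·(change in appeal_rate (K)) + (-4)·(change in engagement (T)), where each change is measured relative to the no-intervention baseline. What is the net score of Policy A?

Baseline:
  F = 71
  W = 54
  K = 155 + 6·71 − 54 = 527
  T = 83 + 6·71 − 6·54 − 527 = -342
Policy A (W := 61):
  F = 71
  W = 61
  K = 155 + 6·71 − 61 = 520
  T = 83 + 6·71 − 6·61 − 520 = -377
ΔK = 520 − 527 = -7; ΔT = -377 − (-342) = -35
Score = 1·(-7) + (-4)·(-35) = 133

133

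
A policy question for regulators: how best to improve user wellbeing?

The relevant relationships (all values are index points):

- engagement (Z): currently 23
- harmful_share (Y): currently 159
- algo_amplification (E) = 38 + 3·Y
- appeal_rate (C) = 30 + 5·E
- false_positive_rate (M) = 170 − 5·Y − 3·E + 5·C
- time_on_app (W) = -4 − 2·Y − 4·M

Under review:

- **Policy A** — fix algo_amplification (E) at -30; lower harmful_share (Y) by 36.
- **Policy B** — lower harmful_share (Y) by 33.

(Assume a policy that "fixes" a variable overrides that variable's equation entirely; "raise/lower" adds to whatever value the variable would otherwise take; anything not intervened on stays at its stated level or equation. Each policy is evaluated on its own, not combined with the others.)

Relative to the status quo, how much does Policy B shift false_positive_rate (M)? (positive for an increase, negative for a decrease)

-2013

Baseline:
  Y = 159
  E = 38 + 3·159 = 515
  C = 30 + 5·515 = 2605
  M = 170 − 5·159 − 3·515 + 5·2605 = 10855
Policy B (Y − 33):
  Y = 159 − 33 = 126
  E = 38 + 3·126 = 416
  C = 30 + 5·416 = 2110
  M = 170 − 5·126 − 3·416 + 5·2110 = 8842
Change in M: 8842 − 10855 = -2013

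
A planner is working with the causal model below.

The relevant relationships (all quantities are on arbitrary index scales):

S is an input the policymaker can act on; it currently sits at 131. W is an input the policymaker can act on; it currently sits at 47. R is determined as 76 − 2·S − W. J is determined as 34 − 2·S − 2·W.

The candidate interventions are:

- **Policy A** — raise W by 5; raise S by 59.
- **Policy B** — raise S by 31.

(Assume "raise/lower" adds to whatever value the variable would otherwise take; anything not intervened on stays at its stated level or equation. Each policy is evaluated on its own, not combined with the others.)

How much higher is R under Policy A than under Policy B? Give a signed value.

Policy A (W + 5, S + 59):
  S = 131 + 59 = 190
  W = 47 + 5 = 52
  R = 76 − 2·190 − 52 = -356
Policy B (S + 31):
  S = 131 + 31 = 162
  W = 47
  R = 76 − 2·162 − 47 = -295
R: -356 − (-295) = -61

-61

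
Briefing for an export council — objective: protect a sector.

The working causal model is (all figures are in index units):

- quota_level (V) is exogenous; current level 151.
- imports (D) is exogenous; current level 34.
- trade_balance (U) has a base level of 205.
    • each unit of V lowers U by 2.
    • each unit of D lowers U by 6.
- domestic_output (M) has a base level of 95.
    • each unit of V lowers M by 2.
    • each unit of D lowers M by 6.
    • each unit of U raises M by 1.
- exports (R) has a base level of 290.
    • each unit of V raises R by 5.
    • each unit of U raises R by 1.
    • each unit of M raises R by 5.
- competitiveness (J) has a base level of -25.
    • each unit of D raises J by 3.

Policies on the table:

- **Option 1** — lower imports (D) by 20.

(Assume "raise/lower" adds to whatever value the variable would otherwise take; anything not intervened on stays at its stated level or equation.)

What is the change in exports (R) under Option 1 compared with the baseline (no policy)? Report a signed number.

1320

Baseline:
  V = 151
  D = 34
  U = 205 − 2·151 − 6·34 = -301
  M = 95 − 2·151 − 6·34 + (-301) = -712
  R = 290 + 5·151 + (-301) + 5·(-712) = -2816
Option 1 (D − 20):
  V = 151
  D = 34 − 20 = 14
  U = 205 − 2·151 − 6·14 = -181
  M = 95 − 2·151 − 6·14 + (-181) = -472
  R = 290 + 5·151 + (-181) + 5·(-472) = -1496
Change in R: -1496 − (-2816) = 1320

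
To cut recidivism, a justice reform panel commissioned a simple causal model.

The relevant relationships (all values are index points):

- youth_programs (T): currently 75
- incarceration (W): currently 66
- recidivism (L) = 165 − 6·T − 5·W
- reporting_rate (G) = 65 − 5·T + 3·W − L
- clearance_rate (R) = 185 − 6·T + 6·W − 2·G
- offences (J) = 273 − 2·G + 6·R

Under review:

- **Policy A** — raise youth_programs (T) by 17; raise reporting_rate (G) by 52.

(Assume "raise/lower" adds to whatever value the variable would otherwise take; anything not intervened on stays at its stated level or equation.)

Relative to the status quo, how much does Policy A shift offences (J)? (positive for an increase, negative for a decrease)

Baseline:
  T = 75
  W = 66
  L = 165 − 6·75 − 5·66 = -615
  G = 65 − 5·75 + 3·66 − (-615) = 503
  R = 185 − 6·75 + 6·66 − 2·503 = -875
  J = 273 − 2·503 + 6·(-875) = -5983
Policy A (T + 17, G + 52):
  T = 75 + 17 = 92
  W = 66
  L = 165 − 6·92 − 5·66 = -717
  G = 65 − 5·92 + 3·66 − (-717) (+52 from intervention) = 572
  R = 185 − 6·92 + 6·66 − 2·572 = -1115
  J = 273 − 2·572 + 6·(-1115) = -7561
Change in J: -7561 − (-5983) = -1578

-1578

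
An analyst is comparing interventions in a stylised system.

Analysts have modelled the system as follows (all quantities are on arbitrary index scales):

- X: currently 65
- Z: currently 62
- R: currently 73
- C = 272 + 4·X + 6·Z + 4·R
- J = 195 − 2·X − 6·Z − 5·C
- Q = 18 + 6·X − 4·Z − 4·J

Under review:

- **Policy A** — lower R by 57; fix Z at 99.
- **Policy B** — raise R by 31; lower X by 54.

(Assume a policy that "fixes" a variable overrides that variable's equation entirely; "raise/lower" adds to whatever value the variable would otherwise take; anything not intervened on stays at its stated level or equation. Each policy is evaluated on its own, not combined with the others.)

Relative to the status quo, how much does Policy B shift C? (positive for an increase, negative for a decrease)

-92

Baseline:
  X = 65
  Z = 62
  R = 73
  C = 272 + 4·65 + 6·62 + 4·73 = 1196
Policy B (R + 31, X − 54):
  X = 65 − 54 = 11
  Z = 62
  R = 73 + 31 = 104
  C = 272 + 4·11 + 6·62 + 4·104 = 1104
Change in C: 1104 − 1196 = -92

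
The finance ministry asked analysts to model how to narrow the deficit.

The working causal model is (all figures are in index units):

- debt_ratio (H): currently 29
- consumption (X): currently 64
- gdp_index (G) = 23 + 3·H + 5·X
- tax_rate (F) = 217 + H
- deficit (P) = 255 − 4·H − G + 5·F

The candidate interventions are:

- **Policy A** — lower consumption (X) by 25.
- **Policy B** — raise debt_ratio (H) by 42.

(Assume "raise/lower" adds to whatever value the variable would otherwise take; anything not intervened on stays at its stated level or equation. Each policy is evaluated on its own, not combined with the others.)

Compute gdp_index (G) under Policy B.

556

Policy B (H + 42):
  H = 29 + 42 = 71
  X = 64
  G = 23 + 3·71 + 5·64 = 556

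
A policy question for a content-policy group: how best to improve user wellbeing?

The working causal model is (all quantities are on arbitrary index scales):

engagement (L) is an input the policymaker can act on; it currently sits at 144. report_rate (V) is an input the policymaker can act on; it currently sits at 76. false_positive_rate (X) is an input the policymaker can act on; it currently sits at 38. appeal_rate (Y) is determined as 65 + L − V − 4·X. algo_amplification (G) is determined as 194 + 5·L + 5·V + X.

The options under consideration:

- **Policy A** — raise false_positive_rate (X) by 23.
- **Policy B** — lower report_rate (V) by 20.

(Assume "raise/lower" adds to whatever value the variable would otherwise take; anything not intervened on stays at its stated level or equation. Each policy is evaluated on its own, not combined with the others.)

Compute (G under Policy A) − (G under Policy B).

123

Policy A (X + 23):
  L = 144
  V = 76
  X = 38 + 23 = 61
  G = 194 + 5·144 + 5·76 + 61 = 1355
Policy B (V − 20):
  L = 144
  V = 76 − 20 = 56
  X = 38
  G = 194 + 5·144 + 5·56 + 38 = 1232
G: 1355 − 1232 = 123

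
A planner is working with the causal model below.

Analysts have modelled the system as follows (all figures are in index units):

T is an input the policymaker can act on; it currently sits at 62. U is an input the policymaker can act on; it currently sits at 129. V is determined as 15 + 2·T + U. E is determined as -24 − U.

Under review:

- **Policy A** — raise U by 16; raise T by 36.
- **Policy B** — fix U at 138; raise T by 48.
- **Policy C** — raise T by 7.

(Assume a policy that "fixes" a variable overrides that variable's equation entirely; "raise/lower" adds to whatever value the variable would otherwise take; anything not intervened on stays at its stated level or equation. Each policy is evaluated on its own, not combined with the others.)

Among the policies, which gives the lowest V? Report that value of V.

Policy A (U + 16, T + 36):
  T = 62 + 36 = 98
  U = 129 + 16 = 145
  V = 15 + 2·98 + 145 = 356
Policy B (U := 138, T + 48):
  T = 62 + 48 = 110
  U = 138
  V = 15 + 2·110 + 138 = 373
Policy C (T + 7):
  T = 62 + 7 = 69
  U = 129
  V = 15 + 2·69 + 129 = 282
Comparing — Policy A: V=356, Policy B: V=373, Policy C: V=282. Lowest is 282 (Policy C).

282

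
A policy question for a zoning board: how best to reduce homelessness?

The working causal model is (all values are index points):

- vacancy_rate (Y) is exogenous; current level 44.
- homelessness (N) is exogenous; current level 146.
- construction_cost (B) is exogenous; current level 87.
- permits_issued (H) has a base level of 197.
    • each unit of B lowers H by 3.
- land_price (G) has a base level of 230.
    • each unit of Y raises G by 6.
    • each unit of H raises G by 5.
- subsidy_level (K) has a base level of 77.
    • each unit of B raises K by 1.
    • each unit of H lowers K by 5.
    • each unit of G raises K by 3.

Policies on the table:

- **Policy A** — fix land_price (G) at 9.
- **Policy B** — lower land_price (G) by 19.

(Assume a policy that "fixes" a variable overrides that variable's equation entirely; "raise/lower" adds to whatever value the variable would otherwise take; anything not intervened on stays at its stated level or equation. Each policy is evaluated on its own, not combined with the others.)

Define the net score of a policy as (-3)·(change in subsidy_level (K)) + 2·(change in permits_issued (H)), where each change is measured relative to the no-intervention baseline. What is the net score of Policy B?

Baseline:
  Y = 44
  B = 87
  H = 197 − 3·87 = -64
  G = 230 + 6·44 + 5·(-64) = 174
  K = 77 + 87 − 5·(-64) + 3·174 = 1006
Policy B (G − 19):
  Y = 44
  B = 87
  H = 197 − 3·87 = -64
  G = 230 + 6·44 + 5·(-64) (−19 from intervention) = 155
  K = 77 + 87 − 5·(-64) + 3·155 = 949
ΔK = 949 − 1006 = -57; ΔH = -64 − (-64) = 0
Score = (-3)·(-57) + 2·0 = 171

171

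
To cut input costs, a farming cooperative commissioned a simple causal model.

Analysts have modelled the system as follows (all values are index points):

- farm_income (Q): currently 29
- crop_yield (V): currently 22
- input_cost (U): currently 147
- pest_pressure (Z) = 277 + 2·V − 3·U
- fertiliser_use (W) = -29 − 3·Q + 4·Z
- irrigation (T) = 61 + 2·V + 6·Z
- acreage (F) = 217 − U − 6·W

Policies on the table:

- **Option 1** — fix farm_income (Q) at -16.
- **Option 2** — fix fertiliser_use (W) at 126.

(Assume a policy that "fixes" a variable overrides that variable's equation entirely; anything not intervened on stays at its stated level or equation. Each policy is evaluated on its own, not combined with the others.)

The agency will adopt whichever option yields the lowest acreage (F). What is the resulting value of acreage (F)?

-686

Option 1 (Q := -16):
  Q = -16
  V = 22
  U = 147
  Z = 277 + 2·22 − 3·147 = -120
  W = -29 − 3·(-16) + 4·(-120) = -461
  F = 217 − 147 − 6·(-461) = 2836
Option 2 (W := 126):
  Q = 29
  V = 22
  U = 147
  Z = 277 + 2·22 − 3·147 = -120
  W = 126
  F = 217 − 147 − 6·126 = -686
Comparing — Option 1: F=2836, Option 2: F=-686. Lowest is -686 (Option 2).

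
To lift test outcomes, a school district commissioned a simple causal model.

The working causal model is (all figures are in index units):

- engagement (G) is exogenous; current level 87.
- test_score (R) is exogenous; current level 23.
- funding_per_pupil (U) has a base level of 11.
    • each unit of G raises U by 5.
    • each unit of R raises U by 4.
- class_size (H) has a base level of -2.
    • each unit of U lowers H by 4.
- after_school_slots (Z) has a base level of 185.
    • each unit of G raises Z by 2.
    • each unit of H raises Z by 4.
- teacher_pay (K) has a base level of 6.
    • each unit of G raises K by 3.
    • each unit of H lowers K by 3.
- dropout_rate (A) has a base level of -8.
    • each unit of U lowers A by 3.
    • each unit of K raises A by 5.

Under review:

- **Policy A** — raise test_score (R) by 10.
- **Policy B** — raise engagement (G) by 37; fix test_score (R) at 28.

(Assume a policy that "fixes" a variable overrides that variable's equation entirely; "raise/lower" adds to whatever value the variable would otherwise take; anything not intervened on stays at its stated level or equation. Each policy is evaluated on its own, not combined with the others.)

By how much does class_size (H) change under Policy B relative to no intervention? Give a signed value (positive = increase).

-820

Baseline:
  G = 87
  R = 23
  U = 11 + 5·87 + 4·23 = 538
  H = -2 − 4·538 = -2154
Policy B (G + 37, R := 28):
  G = 87 + 37 = 124
  R = 28
  U = 11 + 5·124 + 4·28 = 743
  H = -2 − 4·743 = -2974
Change in H: -2974 − (-2154) = -820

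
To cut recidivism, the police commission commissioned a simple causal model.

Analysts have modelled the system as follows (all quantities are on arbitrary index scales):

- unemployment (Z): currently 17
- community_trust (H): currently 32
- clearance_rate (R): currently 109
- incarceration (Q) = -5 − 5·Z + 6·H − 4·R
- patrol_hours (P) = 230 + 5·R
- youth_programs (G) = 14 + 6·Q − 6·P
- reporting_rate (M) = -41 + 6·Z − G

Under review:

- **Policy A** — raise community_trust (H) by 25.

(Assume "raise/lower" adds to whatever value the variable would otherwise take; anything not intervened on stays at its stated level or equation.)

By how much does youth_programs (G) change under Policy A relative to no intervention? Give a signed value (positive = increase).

Baseline:
  Z = 17
  H = 32
  R = 109
  Q = -5 − 5·17 + 6·32 − 4·109 = -334
  P = 230 + 5·109 = 775
  G = 14 + 6·(-334) − 6·775 = -6640
Policy A (H + 25):
  Z = 17
  H = 32 + 25 = 57
  R = 109
  Q = -5 − 5·17 + 6·57 − 4·109 = -184
  P = 230 + 5·109 = 775
  G = 14 + 6·(-184) − 6·775 = -5740
Change in G: -5740 − (-6640) = 900

900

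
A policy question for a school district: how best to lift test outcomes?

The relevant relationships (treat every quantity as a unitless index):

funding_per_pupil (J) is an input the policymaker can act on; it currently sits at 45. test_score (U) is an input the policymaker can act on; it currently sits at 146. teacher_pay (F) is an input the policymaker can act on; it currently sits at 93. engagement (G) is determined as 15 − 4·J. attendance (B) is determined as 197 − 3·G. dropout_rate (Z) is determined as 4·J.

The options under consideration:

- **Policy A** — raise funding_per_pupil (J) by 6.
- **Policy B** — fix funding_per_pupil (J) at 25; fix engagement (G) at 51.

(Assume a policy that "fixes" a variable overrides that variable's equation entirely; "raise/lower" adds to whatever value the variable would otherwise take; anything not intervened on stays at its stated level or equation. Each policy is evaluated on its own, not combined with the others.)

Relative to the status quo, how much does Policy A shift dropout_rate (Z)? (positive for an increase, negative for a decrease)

Baseline:
  J = 45
  Z = 0 + 4·45 = 180
Policy A (J + 6):
  J = 45 + 6 = 51
  Z = 0 + 4·51 = 204
Change in Z: 204 − 180 = 24

24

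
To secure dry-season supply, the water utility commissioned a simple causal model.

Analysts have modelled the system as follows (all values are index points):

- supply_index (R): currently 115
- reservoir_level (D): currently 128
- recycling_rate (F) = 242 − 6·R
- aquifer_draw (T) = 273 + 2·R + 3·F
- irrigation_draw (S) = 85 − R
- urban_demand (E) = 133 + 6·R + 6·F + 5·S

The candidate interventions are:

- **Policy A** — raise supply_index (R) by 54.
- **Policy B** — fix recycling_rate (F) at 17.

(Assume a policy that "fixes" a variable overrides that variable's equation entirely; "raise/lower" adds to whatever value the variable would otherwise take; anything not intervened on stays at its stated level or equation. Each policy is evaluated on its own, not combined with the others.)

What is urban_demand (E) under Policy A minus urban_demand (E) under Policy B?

-4680

Policy A (R + 54):
  R = 115 + 54 = 169
  F = 242 − 6·169 = -772
  S = 85 − 169 = -84
  E = 133 + 6·169 + 6·(-772) + 5·(-84) = -3905
Policy B (F := 17):
  R = 115
  F = 17
  S = 85 − 115 = -30
  E = 133 + 6·115 + 6·17 + 5·(-30) = 775
E: -3905 − 775 = -4680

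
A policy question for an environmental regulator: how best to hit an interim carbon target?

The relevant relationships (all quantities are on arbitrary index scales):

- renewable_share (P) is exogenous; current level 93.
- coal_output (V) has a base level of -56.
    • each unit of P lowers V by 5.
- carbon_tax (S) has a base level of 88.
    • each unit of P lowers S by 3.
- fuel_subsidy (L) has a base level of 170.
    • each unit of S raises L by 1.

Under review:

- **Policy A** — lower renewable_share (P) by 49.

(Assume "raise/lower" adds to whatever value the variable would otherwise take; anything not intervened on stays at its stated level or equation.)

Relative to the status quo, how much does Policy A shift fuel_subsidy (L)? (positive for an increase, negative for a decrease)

Baseline:
  P = 93
  S = 88 − 3·93 = -191
  L = 170 + (-191) = -21
Policy A (P − 49):
  P = 93 − 49 = 44
  S = 88 − 3·44 = -44
  L = 170 + (-44) = 126
Change in L: 126 − (-21) = 147

147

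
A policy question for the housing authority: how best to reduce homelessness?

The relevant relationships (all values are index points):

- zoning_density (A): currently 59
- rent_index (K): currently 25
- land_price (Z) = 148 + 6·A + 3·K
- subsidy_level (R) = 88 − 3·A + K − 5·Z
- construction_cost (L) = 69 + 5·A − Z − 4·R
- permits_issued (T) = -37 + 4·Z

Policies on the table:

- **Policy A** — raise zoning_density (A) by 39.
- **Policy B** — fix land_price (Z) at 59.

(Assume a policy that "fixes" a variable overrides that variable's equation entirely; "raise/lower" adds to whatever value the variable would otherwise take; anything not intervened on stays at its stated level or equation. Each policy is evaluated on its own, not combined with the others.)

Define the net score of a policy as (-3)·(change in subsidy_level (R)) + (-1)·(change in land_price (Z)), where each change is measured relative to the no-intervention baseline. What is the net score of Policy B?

-7252

Baseline:
  A = 59
  K = 25
  Z = 148 + 6·59 + 3·25 = 577
  R = 88 − 3·59 + 25 − 5·577 = -2949
Policy B (Z := 59):
  A = 59
  K = 25
  Z = 59
  R = 88 − 3·59 + 25 − 5·59 = -359
ΔR = -359 − (-2949) = 2590; ΔZ = 59 − 577 = -518
Score = (-3)·2590 + (-1)·(-518) = -7252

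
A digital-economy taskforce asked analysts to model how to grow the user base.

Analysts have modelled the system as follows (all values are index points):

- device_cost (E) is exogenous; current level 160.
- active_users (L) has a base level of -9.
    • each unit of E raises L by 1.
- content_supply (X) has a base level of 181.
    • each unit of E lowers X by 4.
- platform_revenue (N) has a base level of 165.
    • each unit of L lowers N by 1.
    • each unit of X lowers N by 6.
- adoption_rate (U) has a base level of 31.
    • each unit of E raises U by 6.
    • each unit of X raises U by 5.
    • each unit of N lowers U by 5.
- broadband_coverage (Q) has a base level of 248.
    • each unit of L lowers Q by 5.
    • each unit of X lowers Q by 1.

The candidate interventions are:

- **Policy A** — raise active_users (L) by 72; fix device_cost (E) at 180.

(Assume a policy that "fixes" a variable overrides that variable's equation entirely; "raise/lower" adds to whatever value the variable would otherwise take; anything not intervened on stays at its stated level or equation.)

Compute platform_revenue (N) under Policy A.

Policy A (L + 72, E := 180):
  E = 180
  L = -9 + 180 (+72 from intervention) = 243
  X = 181 − 4·180 = -539
  N = 165 − 243 − 6·(-539) = 3156

3156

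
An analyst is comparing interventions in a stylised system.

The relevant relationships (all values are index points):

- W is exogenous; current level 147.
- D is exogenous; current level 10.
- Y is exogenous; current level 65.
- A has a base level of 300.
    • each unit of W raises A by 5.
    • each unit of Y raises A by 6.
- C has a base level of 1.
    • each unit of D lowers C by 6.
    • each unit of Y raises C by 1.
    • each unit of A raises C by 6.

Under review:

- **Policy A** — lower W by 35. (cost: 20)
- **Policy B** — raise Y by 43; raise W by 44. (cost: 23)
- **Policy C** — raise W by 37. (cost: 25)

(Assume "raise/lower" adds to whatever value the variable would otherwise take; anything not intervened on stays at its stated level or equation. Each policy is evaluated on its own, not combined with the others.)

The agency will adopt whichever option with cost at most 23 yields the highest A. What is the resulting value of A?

1903

Policy A (W − 35):
  W = 147 − 35 = 112
  Y = 65
  A = 300 + 5·112 + 6·65 = 1250
Policy B (Y + 43, W + 44):
  W = 147 + 44 = 191
  Y = 65 + 43 = 108
  A = 300 + 5·191 + 6·108 = 1903
Comparing — Policy A: A=1250, Policy B: A=1903. Highest is 1903 (Policy B).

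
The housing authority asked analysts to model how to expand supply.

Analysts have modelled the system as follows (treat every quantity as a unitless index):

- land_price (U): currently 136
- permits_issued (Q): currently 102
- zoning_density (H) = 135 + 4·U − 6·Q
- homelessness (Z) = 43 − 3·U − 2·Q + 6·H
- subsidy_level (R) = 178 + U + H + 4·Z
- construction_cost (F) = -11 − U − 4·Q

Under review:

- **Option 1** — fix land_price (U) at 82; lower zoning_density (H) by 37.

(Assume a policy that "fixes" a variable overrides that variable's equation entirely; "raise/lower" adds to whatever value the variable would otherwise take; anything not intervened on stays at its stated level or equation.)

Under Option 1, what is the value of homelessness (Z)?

Option 1 (U := 82, H − 37):
  U = 82
  Q = 102
  H = 135 + 4·82 − 6·102 (−37 from intervention) = -186
  Z = 43 − 3·82 − 2·102 + 6·(-186) = -1523

-1523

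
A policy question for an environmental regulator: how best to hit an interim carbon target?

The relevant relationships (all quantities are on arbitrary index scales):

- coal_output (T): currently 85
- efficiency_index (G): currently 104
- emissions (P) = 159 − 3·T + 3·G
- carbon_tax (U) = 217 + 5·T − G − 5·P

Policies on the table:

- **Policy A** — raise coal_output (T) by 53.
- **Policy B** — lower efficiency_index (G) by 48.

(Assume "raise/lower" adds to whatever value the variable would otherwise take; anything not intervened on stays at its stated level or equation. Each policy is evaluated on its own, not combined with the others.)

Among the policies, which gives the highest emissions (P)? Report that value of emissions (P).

72

Policy A (T + 53):
  T = 85 + 53 = 138
  G = 104
  P = 159 − 3·138 + 3·104 = 57
Policy B (G − 48):
  T = 85
  G = 104 − 48 = 56
  P = 159 − 3·85 + 3·56 = 72
Comparing — Policy A: P=57, Policy B: P=72. Highest is 72 (Policy B).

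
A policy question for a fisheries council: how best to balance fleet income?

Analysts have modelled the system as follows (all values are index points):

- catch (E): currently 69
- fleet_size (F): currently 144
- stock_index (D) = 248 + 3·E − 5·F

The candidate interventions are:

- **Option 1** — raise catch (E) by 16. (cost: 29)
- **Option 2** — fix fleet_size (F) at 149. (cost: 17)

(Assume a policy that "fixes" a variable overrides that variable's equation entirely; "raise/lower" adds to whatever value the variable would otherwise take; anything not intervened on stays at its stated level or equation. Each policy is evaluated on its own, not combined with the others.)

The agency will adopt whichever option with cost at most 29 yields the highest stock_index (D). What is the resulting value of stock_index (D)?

-217

Option 1 (E + 16):
  E = 69 + 16 = 85
  F = 144
  D = 248 + 3·85 − 5·144 = -217
Option 2 (F := 149):
  E = 69
  F = 149
  D = 248 + 3·69 − 5·149 = -290
Comparing — Option 1: D=-217, Option 2: D=-290. Highest is -217 (Option 1).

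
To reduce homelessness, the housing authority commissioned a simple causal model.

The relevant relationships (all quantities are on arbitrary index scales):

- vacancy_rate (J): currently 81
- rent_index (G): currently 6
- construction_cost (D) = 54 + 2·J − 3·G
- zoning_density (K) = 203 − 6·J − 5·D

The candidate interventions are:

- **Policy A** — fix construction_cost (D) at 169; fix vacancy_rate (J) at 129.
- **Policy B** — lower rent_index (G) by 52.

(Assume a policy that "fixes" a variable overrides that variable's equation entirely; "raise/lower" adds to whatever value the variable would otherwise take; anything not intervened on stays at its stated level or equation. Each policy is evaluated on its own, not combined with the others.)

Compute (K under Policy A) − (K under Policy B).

637

Policy A (D := 169, J := 129):
  J = 129
  G = 6
  D = 169
  K = 203 − 6·129 − 5·169 = -1416
Policy B (G − 52):
  J = 81
  G = 6 − 52 = -46
  D = 54 + 2·81 − 3·(-46) = 354
  K = 203 − 6·81 − 5·354 = -2053
K: -1416 − (-2053) = 637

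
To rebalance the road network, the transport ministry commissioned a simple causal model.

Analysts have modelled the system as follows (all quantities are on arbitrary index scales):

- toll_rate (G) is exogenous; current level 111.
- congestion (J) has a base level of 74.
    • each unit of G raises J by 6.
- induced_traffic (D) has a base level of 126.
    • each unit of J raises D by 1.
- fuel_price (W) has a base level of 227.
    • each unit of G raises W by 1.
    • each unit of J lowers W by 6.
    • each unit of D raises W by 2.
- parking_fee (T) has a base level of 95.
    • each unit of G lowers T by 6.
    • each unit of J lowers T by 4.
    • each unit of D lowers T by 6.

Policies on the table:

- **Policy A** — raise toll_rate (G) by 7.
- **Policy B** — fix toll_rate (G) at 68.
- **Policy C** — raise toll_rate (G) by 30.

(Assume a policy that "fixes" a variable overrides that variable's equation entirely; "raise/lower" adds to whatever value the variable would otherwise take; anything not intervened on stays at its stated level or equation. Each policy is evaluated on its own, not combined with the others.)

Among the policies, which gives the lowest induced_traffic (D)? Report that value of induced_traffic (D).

Policy A (G + 7):
  G = 111 + 7 = 118
  J = 74 + 6·118 = 782
  D = 126 + 782 = 908
Policy B (G := 68):
  G = 68
  J = 74 + 6·68 = 482
  D = 126 + 482 = 608
Policy C (G + 30):
  G = 111 + 30 = 141
  J = 74 + 6·141 = 920
  D = 126 + 920 = 1046
Comparing — Policy A: D=908, Policy B: D=608, Policy C: D=1046. Lowest is 608 (Policy B).

608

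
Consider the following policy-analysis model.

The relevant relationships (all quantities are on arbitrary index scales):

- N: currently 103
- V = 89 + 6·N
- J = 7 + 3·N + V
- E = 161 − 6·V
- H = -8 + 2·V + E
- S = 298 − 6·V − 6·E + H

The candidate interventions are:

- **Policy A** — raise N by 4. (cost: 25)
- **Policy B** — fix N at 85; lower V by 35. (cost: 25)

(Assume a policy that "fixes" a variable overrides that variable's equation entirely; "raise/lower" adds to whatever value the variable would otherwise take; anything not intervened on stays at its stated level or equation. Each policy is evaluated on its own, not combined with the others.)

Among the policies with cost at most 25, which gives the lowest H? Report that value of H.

Policy A (N + 4):
  N = 103 + 4 = 107
  V = 89 + 6·107 = 731
  E = 161 − 6·731 = -4225
  H = -8 + 2·731 + (-4225) = -2771
Policy B (N := 85, V − 35):
  N = 85
  V = 89 + 6·85 (−35 from intervention) = 564
  E = 161 − 6·564 = -3223
  H = -8 + 2·564 + (-3223) = -2103
Comparing — Policy A: H=-2771, Policy B: H=-2103. Lowest is -2771 (Policy A).

-2771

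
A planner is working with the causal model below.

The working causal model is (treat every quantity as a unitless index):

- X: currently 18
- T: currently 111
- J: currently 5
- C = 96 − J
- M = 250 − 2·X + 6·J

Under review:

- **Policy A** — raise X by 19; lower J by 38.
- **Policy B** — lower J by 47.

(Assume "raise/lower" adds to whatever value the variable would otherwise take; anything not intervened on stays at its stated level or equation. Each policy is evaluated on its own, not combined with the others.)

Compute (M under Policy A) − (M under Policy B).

Policy A (X + 19, J − 38):
  X = 18 + 19 = 37
  J = 5 − 38 = -33
  M = 250 − 2·37 + 6·(-33) = -22
Policy B (J − 47):
  X = 18
  J = 5 − 47 = -42
  M = 250 − 2·18 + 6·(-42) = -38
M: -22 − (-38) = 16

16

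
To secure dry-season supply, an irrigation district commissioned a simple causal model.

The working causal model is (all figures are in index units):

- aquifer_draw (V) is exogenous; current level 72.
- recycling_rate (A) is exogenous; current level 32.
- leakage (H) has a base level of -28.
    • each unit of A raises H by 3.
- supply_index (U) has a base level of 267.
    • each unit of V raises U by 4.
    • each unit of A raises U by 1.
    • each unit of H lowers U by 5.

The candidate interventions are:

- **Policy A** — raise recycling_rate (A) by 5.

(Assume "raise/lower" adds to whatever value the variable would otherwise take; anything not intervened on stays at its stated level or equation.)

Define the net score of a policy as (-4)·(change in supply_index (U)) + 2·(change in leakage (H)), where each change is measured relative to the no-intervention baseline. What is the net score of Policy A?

310

Baseline:
  V = 72
  A = 32
  H = -28 + 3·32 = 68
  U = 267 + 4·72 + 32 − 5·68 = 247
Policy A (A + 5):
  V = 72
  A = 32 + 5 = 37
  H = -28 + 3·37 = 83
  U = 267 + 4·72 + 37 − 5·83 = 177
ΔU = 177 − 247 = -70; ΔH = 83 − 68 = 15
Score = (-4)·(-70) + 2·15 = 310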